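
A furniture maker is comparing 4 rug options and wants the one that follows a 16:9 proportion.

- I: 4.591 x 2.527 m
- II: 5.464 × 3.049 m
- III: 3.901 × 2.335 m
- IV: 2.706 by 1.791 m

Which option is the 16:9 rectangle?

II

Target 16:9 ≈ 1.778.
I: 1.817 (Δ0.039)  II: 1.792 (Δ0.014)  III: 1.671 (Δ0.107)  IV: 1.511 (Δ0.267)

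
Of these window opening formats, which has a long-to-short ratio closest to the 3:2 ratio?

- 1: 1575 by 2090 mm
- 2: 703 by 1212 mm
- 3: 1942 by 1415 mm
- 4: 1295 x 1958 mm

Ratios (long/short): 1 ≈ 1.327; 2 ≈ 1.724; 3 ≈ 1.372; 4 ≈ 1.512.
3:2 ≈ 1.500; option 4 is nearest (Δ 0.012).

4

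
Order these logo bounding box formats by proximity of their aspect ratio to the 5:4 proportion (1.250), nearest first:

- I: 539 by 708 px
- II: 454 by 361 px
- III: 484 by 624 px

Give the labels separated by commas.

Ratios: I = 708 / 539 ≈ 1.314; II = 454 / 361 ≈ 1.258; III = 624 / 484 ≈ 1.289.
|Δ from 1.250|: I 0.064; II 0.008; III 0.039.

II, III, I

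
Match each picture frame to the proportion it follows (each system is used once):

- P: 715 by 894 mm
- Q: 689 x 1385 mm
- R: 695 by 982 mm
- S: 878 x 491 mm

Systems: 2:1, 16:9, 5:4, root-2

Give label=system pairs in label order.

P=5:4, Q=2:1, R=root-2, S=16:9

Ratios: P ≈ 1.250; Q ≈ 2.010; R ≈ 1.413; S ≈ 1.788.
Targets: 2:1 ≈ 2.000; 16:9 ≈ 1.778; 5:4 ≈ 1.250; root-2 ≈ 1.414.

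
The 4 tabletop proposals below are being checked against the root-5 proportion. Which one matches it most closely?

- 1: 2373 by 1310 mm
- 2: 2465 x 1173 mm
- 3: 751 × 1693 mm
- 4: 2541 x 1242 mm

3

Ratios (long/short): 1 ≈ 1.811; 2 ≈ 2.101; 3 ≈ 2.254; 4 ≈ 2.046.
root-5 ≈ 2.236; option 3 is nearest (Δ 0.018).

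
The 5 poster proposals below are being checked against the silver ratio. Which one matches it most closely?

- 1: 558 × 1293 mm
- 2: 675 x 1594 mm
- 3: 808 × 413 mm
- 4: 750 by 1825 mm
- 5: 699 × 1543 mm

Ratios (long/short): 1 ≈ 2.317; 2 ≈ 2.361; 3 ≈ 1.956; 4 ≈ 2.433; 5 ≈ 2.207.
silver ratio ≈ 2.414; option 4 is nearest (Δ 0.019).

4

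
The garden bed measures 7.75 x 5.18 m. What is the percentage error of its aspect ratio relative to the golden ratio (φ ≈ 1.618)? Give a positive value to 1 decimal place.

7.5%

Ratio = 7.75 / 5.18 ≈ 1.4961.
Ideal golden ratio ≈ 1.6180. |1.4961 − 1.6180| / 1.6180 ≈ 7.53% → 7.5%.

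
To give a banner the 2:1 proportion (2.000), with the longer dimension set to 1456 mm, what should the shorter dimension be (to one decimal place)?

728.0 mm

2:1 = 2.00000.
Shorter side = 1456 ÷ 2.00000 ≈ 728.000 → 728.0 mm.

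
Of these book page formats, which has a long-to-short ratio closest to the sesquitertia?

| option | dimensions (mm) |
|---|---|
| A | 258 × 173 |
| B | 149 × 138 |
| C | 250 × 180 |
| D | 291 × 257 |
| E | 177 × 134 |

Ratios (long/short): A ≈ 1.491; B ≈ 1.080; C ≈ 1.389; D ≈ 1.132; E ≈ 1.321.
4:3 ≈ 1.333; option E is nearest (Δ 0.012).

E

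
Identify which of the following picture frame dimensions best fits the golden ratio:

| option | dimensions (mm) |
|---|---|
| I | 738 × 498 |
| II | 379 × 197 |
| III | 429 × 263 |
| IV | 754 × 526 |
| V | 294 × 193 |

III

Ratios (long/short): I ≈ 1.482; II ≈ 1.924; III ≈ 1.631; IV ≈ 1.433; V ≈ 1.523.
golden ratio ≈ 1.618; option III is nearest (Δ 0.013).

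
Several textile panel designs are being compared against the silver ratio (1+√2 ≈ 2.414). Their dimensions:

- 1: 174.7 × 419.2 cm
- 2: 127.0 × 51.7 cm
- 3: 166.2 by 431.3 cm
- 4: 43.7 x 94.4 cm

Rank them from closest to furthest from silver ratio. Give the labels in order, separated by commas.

1, 2, 3, 4

Ratios: 1 = 419.2 / 174.7 ≈ 2.400; 2 = 127.0 / 51.7 ≈ 2.456; 3 = 431.3 / 166.2 ≈ 2.595; 4 = 94.4 / 43.7 ≈ 2.160.
|Δ from 2.414|: 1 0.014; 2 0.042; 3 0.181; 4 0.254.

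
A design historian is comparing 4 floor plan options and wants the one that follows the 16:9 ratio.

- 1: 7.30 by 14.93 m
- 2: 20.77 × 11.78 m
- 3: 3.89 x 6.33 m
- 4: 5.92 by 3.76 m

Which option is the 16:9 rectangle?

Target 16:9 ≈ 1.778.
1: 2.045 (Δ0.267)  2: 1.763 (Δ0.015)  3: 1.627 (Δ0.151)  4: 1.574 (Δ0.204)

2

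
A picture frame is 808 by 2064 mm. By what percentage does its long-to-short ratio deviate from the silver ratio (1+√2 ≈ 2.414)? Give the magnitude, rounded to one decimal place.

Ratio = 2064 / 808 ≈ 2.5545.
Ideal silver ratio ≈ 2.4142. |2.5545 − 2.4142| / 2.4142 ≈ 5.81% → 5.8%.

5.8%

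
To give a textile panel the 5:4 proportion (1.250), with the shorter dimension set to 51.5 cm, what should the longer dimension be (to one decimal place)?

5:4 = 1.25000.
Longer side = 51.5 × 1.25000 ≈ 64.375 → 64.4 cm.

64.4 cm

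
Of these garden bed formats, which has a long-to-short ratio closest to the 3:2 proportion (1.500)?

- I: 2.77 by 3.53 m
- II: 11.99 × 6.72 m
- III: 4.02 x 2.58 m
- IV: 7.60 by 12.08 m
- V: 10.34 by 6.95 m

Ratios (long/short): I ≈ 1.274; II ≈ 1.784; III ≈ 1.558; IV ≈ 1.589; V ≈ 1.488.
3:2 ≈ 1.500; option V is nearest (Δ 0.012).

V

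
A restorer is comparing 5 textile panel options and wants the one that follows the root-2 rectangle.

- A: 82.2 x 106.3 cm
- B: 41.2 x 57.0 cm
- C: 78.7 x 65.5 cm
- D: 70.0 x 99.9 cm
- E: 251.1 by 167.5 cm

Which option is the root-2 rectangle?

D

Ratios (long/short): A ≈ 1.293; B ≈ 1.383; C ≈ 1.202; D ≈ 1.427; E ≈ 1.499.
root-2 ≈ 1.414; option D is nearest (Δ 0.013).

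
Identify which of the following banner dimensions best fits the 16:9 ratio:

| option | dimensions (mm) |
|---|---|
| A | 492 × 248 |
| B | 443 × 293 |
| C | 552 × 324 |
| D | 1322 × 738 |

Ratios (long/short): A ≈ 1.984; B ≈ 1.512; C ≈ 1.704; D ≈ 1.791.
16:9 ≈ 1.778; option D is nearest (Δ 0.013).

D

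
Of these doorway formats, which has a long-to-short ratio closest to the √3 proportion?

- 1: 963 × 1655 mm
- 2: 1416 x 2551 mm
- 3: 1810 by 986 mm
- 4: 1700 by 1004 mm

1

Target root-3 ≈ 1.732.
1: 1.719 (Δ0.013)  2: 1.802 (Δ0.070)  3: 1.836 (Δ0.104)  4: 1.693 (Δ0.039)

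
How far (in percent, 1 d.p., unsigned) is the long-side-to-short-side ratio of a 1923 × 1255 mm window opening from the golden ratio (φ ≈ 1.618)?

Ratio = 1923 / 1255 ≈ 1.5323.
Ideal golden ratio ≈ 1.6180. |1.5323 − 1.6180| / 1.6180 ≈ 5.30% → 5.3%.

5.3%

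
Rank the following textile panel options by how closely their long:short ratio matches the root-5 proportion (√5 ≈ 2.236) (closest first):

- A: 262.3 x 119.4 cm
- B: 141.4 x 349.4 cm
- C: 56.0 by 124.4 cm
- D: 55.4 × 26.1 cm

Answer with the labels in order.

A: 262.3/119.4 ≈ 2.197 → |2.197 − 2.236| = 0.039
B: 349.4/141.4 ≈ 2.471 → |2.471 − 2.236| = 0.235
C: 124.4/56.0 ≈ 2.221 → |2.221 − 2.236| = 0.015
D: 55.4/26.1 ≈ 2.123 → |2.123 − 2.236| = 0.113

C, A, D, B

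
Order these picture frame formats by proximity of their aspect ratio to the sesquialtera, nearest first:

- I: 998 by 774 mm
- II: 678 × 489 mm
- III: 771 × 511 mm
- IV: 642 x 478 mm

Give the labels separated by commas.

III, II, IV, I

I: 998/774 ≈ 1.289 → |1.289 − 1.500| = 0.211
II: 678/489 ≈ 1.387 → |1.387 − 1.500| = 0.113
III: 771/511 ≈ 1.509 → |1.509 − 1.500| = 0.009
IV: 642/478 ≈ 1.343 → |1.343 − 1.500| = 0.157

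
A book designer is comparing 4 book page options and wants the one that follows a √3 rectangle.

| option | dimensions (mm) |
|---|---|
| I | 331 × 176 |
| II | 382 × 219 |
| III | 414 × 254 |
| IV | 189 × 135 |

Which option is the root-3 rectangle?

Target root-3 ≈ 1.732.
I: 1.881 (Δ0.149)  II: 1.744 (Δ0.012)  III: 1.630 (Δ0.102)  IV: 1.400 (Δ0.332)

II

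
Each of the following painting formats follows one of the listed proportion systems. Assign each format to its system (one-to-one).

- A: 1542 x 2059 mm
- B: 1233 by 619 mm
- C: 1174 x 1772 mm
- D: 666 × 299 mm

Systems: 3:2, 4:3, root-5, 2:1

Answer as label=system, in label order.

Ratios: A ≈ 1.335; B ≈ 1.992; C ≈ 1.509; D ≈ 2.227.
Targets: 3:2 ≈ 1.500; 4:3 ≈ 1.333; root-5 ≈ 2.236; 2:1 ≈ 2.000.

A=4:3, B=2:1, C=3:2, D=root-5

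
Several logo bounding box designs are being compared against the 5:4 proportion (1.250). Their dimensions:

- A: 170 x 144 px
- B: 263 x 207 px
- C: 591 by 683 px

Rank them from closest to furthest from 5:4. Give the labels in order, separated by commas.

A: 170/144 ≈ 1.181 → |1.181 − 1.250| = 0.069
B: 263/207 ≈ 1.271 → |1.271 − 1.250| = 0.021
C: 683/591 ≈ 1.156 → |1.156 − 1.250| = 0.094

B, A, C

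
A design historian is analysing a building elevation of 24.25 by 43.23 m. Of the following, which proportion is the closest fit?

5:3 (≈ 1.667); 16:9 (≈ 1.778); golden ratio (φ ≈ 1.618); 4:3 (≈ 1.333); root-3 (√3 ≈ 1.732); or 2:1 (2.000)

Ratio = 43.23 / 24.25 ≈ 1.783.
Distances: 5:3 1.667 (Δ 0.116); 16:9 1.778 (Δ 0.005); golden ratio 1.618 (Δ 0.165); 4:3 1.333 (Δ 0.450); root-3 1.732 (Δ 0.051); 2:1 2.000 (Δ 0.217).

16:9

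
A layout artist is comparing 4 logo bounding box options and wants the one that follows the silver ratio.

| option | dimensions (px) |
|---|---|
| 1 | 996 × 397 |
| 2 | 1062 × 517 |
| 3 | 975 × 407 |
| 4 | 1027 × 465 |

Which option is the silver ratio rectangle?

Ratios (long/short): 1 ≈ 2.509; 2 ≈ 2.054; 3 ≈ 2.396; 4 ≈ 2.209.
silver ratio ≈ 2.414; option 3 is nearest (Δ 0.018).

3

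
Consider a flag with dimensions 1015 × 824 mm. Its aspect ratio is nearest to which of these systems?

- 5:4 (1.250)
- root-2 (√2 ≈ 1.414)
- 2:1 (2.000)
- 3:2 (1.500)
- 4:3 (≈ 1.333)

Ratio = 1015 / 824 ≈ 1.232.
Distances: 5:4 1.250 (Δ 0.018); root-2 1.414 (Δ 0.182); 2:1 2.000 (Δ 0.768); 3:2 1.500 (Δ 0.268); 4:3 1.333 (Δ 0.101).

5:4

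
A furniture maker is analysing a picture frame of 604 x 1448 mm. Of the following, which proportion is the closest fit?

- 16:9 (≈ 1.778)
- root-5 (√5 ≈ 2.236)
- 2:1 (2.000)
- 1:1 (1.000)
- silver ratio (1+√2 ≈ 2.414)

1448/604 ≈ 2.397. Nearest candidates are silver ratio (2.414, off by 0.017) and root-5 (2.236, off by 0.161).

silver ratio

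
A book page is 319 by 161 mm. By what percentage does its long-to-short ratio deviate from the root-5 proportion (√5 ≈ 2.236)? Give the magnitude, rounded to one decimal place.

Ratio = 319 / 161 ≈ 1.9814.
Ideal root-5 ≈ 2.2361. |1.9814 − 2.2361| / 2.2361 ≈ 11.39% → 11.4%.

11.4%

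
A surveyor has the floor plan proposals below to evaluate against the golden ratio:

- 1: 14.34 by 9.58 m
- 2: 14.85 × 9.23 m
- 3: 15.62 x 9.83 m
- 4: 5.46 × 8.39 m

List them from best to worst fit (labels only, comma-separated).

Ratios: 1 = 14.34 / 9.58 ≈ 1.497; 2 = 14.85 / 9.23 ≈ 1.609; 3 = 15.62 / 9.83 ≈ 1.589; 4 = 8.39 / 5.46 ≈ 1.537.
|Δ from 1.618|: 1 0.121; 2 0.009; 3 0.029; 4 0.081.

2, 3, 4, 1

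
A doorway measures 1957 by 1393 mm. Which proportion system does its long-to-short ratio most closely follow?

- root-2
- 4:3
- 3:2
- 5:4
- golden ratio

root-2

Ratio = 1957 / 1393 ≈ 1.405.
Distances: root-2 1.414 (Δ 0.009); 4:3 1.333 (Δ 0.072); 3:2 1.500 (Δ 0.095); 5:4 1.250 (Δ 0.155); golden ratio 1.618 (Δ 0.213).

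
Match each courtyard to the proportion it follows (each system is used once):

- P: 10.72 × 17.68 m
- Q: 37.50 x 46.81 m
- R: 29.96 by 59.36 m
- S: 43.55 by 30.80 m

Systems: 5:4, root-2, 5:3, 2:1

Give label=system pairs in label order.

P=5:3, Q=5:4, R=2:1, S=root-2

Ratios: P ≈ 1.649; Q ≈ 1.248; R ≈ 1.981; S ≈ 1.414.
Targets: 5:4 ≈ 1.250; root-2 ≈ 1.414; 5:3 ≈ 1.667; 2:1 ≈ 2.000.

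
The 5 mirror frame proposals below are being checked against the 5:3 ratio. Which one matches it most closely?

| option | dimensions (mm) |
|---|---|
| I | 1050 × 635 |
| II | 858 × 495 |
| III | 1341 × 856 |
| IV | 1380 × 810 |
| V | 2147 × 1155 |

I

Target 5:3 ≈ 1.667.
I: 1.654 (Δ0.013)  II: 1.733 (Δ0.066)  III: 1.567 (Δ0.100)  IV: 1.704 (Δ0.037)  V: 1.859 (Δ0.192)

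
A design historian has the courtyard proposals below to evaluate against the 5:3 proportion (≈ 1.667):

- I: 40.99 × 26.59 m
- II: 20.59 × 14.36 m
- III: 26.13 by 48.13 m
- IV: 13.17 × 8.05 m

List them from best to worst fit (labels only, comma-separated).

IV, I, III, II

I: 40.99/26.59 ≈ 1.542 → |1.542 − 1.667| = 0.125
II: 20.59/14.36 ≈ 1.434 → |1.434 − 1.667| = 0.233
III: 48.13/26.13 ≈ 1.842 → |1.842 − 1.667| = 0.175
IV: 13.17/8.05 ≈ 1.636 → |1.636 − 1.667| = 0.031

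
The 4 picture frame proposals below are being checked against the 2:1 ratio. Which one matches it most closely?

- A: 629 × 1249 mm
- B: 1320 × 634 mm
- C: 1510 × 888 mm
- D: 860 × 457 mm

A

Ratios (long/short): A ≈ 1.986; B ≈ 2.082; C ≈ 1.700; D ≈ 1.882.
2:1 ≈ 2.000; option A is nearest (Δ 0.014).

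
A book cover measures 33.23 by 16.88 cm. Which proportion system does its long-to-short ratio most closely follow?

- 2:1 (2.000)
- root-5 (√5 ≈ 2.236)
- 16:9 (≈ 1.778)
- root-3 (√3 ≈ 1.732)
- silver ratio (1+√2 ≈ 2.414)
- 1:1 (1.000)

Ratio = 33.23 / 16.88 ≈ 1.969.
Distances: 2:1 2.000 (Δ 0.031); root-5 2.236 (Δ 0.267); 16:9 1.778 (Δ 0.191); root-3 1.732 (Δ 0.237); silver ratio 2.414 (Δ 0.445); 1:1 1.000 (Δ 0.969).

2:1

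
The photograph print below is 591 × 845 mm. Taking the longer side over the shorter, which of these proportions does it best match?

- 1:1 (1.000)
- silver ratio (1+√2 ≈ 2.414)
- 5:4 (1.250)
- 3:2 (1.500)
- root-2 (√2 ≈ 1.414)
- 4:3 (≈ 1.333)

Ratio = 845 / 591 ≈ 1.430.
Distances: 1:1 1.000 (Δ 0.430); silver ratio 2.414 (Δ 0.984); 5:4 1.250 (Δ 0.180); 3:2 1.500 (Δ 0.070); root-2 1.414 (Δ 0.016); 4:3 1.333 (Δ 0.097).

root-2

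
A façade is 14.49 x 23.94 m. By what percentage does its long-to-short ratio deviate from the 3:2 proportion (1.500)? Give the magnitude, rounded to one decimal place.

Ratio = 23.94 / 14.49 ≈ 1.6522.
Ideal 3:2 = 1.5000. |1.6522 − 1.5000| / 1.5000 ≈ 10.15% → 10.1%.

10.1%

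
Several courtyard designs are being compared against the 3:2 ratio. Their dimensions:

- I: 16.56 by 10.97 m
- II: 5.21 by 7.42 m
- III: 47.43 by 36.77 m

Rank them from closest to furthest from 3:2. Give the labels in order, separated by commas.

I, II, III

Ratios: I = 16.56 / 10.97 ≈ 1.510; II = 7.42 / 5.21 ≈ 1.424; III = 47.43 / 36.77 ≈ 1.290.
|Δ from 1.500|: I 0.010; II 0.076; III 0.210.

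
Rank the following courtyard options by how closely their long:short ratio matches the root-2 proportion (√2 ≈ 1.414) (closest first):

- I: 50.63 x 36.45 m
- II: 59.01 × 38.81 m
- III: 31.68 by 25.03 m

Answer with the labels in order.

Ratios: I = 50.63 / 36.45 ≈ 1.389; II = 59.01 / 38.81 ≈ 1.520; III = 31.68 / 25.03 ≈ 1.266.
|Δ from 1.414|: I 0.025; II 0.106; III 0.148.

I, II, III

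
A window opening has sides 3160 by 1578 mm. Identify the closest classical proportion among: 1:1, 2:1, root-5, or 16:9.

2:1

3160/1578 ≈ 2.003. Nearest candidates are 2:1 (2.000, off by 0.003) and 16:9 (1.778, off by 0.225).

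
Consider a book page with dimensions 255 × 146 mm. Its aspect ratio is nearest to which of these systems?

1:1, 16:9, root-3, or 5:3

root-3

Ratio = 255 / 146 ≈ 1.747.
Distances: 1:1 1.000 (Δ 0.747); 16:9 1.778 (Δ 0.031); root-3 1.732 (Δ 0.015); 5:3 1.667 (Δ 0.080).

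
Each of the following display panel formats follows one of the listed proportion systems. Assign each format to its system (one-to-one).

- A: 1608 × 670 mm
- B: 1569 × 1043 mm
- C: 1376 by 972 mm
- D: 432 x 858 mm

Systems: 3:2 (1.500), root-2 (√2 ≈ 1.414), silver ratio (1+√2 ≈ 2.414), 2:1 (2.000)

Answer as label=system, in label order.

A=silver ratio, B=3:2, C=root-2, D=2:1

A = 1608/670 ≈ 2.400 → silver ratio (2.414)
B = 1569/1043 ≈ 1.504 → 3:2 (1.500)
C = 1376/972 ≈ 1.416 → root-2 (1.414)
D = 858/432 ≈ 1.986 → 2:1 (2.000)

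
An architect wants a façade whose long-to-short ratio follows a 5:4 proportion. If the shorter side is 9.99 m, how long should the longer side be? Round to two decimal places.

12.49 m

5:4 = 1.25000.
Longer side = 9.99 × 1.25000 ≈ 12.4875 → 12.49 m.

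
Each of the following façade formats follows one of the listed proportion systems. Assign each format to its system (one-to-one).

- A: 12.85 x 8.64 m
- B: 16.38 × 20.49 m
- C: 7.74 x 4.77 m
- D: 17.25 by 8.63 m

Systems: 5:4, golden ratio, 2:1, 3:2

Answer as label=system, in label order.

A=3:2, B=5:4, C=golden ratio, D=2:1

Ratios: A ≈ 1.487; B ≈ 1.251; C ≈ 1.623; D ≈ 1.999.
Targets: 5:4 ≈ 1.250; golden ratio ≈ 1.618; 2:1 ≈ 2.000; 3:2 ≈ 1.500.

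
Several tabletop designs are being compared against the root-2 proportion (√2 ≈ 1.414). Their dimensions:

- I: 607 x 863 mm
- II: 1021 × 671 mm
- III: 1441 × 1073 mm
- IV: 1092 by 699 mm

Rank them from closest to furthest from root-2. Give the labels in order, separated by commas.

I, III, II, IV

I: 863/607 ≈ 1.422 → |1.422 − 1.414| = 0.008
II: 1021/671 ≈ 1.522 → |1.522 − 1.414| = 0.108
III: 1441/1073 ≈ 1.343 → |1.343 − 1.414| = 0.071
IV: 1092/699 ≈ 1.562 → |1.562 − 1.414| = 0.148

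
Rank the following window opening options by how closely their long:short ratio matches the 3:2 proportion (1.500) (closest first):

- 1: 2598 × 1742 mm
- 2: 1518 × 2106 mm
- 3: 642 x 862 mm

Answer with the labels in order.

1, 2, 3

Ratios: 1 = 2598 / 1742 ≈ 1.491; 2 = 2106 / 1518 ≈ 1.387; 3 = 862 / 642 ≈ 1.343.
|Δ from 1.500|: 1 0.009; 2 0.113; 3 0.157.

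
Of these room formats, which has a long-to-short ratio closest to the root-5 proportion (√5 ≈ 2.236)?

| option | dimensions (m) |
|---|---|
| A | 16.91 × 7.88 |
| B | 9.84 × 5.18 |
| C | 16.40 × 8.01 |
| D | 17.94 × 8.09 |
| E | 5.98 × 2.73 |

D

Target root-5 ≈ 2.236.
A: 2.146 (Δ0.090)  B: 1.900 (Δ0.336)  C: 2.047 (Δ0.189)  D: 2.218 (Δ0.018)  E: 2.190 (Δ0.046)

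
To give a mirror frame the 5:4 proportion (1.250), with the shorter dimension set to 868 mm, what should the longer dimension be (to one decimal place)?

5:4 = 1.25000.
Longer side = 868 × 1.25000 ≈ 1085.000 → 1085.0 mm.

1085.0 mm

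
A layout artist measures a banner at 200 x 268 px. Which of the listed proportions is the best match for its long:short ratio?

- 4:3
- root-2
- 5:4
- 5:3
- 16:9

268/200 ≈ 1.340. Nearest candidates are 4:3 (1.333, off by 0.007) and root-2 (1.414, off by 0.074).

4:3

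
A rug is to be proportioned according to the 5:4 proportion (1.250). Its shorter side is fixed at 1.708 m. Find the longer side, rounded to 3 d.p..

5:4 = 1.25000.
Longer side = 1.708 × 1.25000 ≈ 2.13500 → 2.135 m.

2.135 m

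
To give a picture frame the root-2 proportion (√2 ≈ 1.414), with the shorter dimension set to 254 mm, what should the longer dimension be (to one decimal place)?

359.2 mm

root-2 ≈ 1.41421.
Longer side = 254 × 1.41421 ≈ 359.209 → 359.2 mm.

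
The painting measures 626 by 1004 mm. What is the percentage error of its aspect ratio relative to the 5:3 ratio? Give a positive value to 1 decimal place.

3.8%

Ratio = 1004 / 626 ≈ 1.6038.
Ideal 5:3 ≈ 1.6667. |1.6038 − 1.6667| / 1.6667 ≈ 3.77% → 3.8%.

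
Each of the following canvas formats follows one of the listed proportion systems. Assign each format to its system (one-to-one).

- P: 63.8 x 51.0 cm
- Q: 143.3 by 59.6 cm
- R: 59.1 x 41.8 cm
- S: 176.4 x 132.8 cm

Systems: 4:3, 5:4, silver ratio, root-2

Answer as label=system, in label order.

P = 63.8/51.0 ≈ 1.251 → 5:4 (1.250)
Q = 143.3/59.6 ≈ 2.404 → silver ratio (2.414)
R = 59.1/41.8 ≈ 1.414 → root-2 (1.414)
S = 176.4/132.8 ≈ 1.328 → 4:3 (1.333)

P=5:4, Q=silver ratio, R=root-2, S=4:3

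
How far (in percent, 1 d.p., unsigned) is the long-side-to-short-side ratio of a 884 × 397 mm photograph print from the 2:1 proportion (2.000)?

Ratio = 884 / 397 ≈ 2.2267.
Ideal 2:1 = 2.0000. |2.2267 − 2.0000| / 2.0000 ≈ 11.34% → 11.3%.

11.3%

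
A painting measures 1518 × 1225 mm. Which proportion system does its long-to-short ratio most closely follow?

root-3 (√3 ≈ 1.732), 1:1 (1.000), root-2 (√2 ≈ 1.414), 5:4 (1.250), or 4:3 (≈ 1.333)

1518/1225 ≈ 1.239. Nearest candidates are 5:4 (1.250, off by 0.011) and 4:3 (1.333, off by 0.094).

5:4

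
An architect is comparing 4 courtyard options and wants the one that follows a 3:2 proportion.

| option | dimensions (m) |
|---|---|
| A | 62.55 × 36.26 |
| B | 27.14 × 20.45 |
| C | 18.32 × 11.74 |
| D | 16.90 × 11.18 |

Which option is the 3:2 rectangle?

D

Target 3:2 ≈ 1.500.
A: 1.725 (Δ0.225)  B: 1.327 (Δ0.173)  C: 1.560 (Δ0.060)  D: 1.512 (Δ0.012)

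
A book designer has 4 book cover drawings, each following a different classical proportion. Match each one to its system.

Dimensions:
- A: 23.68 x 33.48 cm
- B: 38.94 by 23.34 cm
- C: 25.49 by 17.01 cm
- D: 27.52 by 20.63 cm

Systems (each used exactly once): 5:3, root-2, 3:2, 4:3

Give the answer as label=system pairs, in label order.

A = 33.48/23.68 ≈ 1.414 → root-2 (1.414)
B = 38.94/23.34 ≈ 1.668 → 5:3 (1.667)
C = 25.49/17.01 ≈ 1.499 → 3:2 (1.500)
D = 27.52/20.63 ≈ 1.334 → 4:3 (1.333)

A=root-2, B=5:3, C=3:2, D=4:3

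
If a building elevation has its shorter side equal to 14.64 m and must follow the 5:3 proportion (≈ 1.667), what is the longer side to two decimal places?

24.40 m

5:3 ≈ 1.66667.
Longer side = 14.64 × 1.66667 ≈ 24.4000 → 24.40 m.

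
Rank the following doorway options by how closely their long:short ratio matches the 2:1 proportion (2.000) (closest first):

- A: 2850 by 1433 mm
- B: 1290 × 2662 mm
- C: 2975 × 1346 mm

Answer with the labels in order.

A, B, C

Ratios: A = 2850 / 1433 ≈ 1.989; B = 2662 / 1290 ≈ 2.064; C = 2975 / 1346 ≈ 2.210.
|Δ from 2.000|: A 0.011; B 0.064; C 0.210.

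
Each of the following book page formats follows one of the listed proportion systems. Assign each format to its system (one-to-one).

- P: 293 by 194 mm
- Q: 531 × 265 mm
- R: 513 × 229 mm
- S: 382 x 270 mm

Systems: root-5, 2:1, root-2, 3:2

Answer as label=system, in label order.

Ratios: P ≈ 1.510; Q ≈ 2.004; R ≈ 2.240; S ≈ 1.415.
Targets: root-5 ≈ 2.236; 2:1 ≈ 2.000; root-2 ≈ 1.414; 3:2 ≈ 1.500.

P=3:2, Q=2:1, R=root-5, S=root-2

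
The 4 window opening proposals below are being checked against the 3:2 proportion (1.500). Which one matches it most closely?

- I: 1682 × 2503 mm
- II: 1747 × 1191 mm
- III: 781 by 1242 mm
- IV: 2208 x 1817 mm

I

Ratios (long/short): I ≈ 1.488; II ≈ 1.467; III ≈ 1.590; IV ≈ 1.215.
3:2 ≈ 1.500; option I is nearest (Δ 0.012).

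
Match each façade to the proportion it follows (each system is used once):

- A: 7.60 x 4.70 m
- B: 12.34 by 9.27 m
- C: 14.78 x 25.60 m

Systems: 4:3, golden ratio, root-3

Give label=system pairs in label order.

Ratios: A ≈ 1.617; B ≈ 1.331; C ≈ 1.732.
Targets: 4:3 ≈ 1.333; golden ratio ≈ 1.618; root-3 ≈ 1.732.

A=golden ratio, B=4:3, C=root-3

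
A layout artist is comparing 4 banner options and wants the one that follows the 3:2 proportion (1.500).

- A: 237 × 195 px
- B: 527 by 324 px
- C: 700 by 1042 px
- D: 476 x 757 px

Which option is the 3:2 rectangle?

C

Target 3:2 ≈ 1.500.
A: 1.215 (Δ0.285)  B: 1.627 (Δ0.127)  C: 1.489 (Δ0.011)  D: 1.590 (Δ0.090)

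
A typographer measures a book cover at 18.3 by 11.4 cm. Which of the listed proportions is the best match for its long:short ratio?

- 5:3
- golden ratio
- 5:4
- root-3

18.3/11.4 ≈ 1.605. Nearest candidates are golden ratio (1.618, off by 0.013) and 5:3 (1.667, off by 0.062).

golden ratio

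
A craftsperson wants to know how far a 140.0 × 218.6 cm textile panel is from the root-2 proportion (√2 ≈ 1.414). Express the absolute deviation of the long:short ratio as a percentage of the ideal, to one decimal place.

Ratio = 218.6 / 140.0 ≈ 1.5614.
Ideal root-2 ≈ 1.4142. |1.5614 − 1.4142| / 1.4142 ≈ 10.41% → 10.4%.

10.4%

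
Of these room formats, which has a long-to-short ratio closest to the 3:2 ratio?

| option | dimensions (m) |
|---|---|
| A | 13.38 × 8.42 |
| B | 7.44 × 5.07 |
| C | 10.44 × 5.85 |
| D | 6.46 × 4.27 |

Ratios (long/short): A ≈ 1.589; B ≈ 1.467; C ≈ 1.785; D ≈ 1.513.
3:2 ≈ 1.500; option D is nearest (Δ 0.013).

D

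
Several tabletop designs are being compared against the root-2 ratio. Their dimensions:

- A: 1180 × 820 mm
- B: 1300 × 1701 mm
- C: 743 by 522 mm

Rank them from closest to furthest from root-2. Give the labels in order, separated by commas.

C, A, B

A: 1180/820 ≈ 1.439 → |1.439 − 1.414| = 0.025
B: 1701/1300 ≈ 1.308 → |1.308 − 1.414| = 0.106
C: 743/522 ≈ 1.423 → |1.423 − 1.414| = 0.009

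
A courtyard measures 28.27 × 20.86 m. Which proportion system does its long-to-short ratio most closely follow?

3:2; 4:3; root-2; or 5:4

Ratio = 28.27 / 20.86 ≈ 1.355.
Distances: 3:2 1.500 (Δ 0.145); 4:3 1.333 (Δ 0.022); root-2 1.414 (Δ 0.059); 5:4 1.250 (Δ 0.105).

4:3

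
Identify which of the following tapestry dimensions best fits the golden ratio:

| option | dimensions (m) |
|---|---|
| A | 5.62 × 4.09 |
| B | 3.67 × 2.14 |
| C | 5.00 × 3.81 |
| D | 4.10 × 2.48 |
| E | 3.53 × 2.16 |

E

Ratios (long/short): A ≈ 1.374; B ≈ 1.715; C ≈ 1.312; D ≈ 1.653; E ≈ 1.634.
golden ratio ≈ 1.618; option E is nearest (Δ 0.016).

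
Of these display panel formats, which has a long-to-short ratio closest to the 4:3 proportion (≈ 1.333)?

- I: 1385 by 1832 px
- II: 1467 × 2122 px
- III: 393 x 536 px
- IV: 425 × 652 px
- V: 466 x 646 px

I

Ratios (long/short): I ≈ 1.323; II ≈ 1.446; III ≈ 1.364; IV ≈ 1.534; V ≈ 1.386.
4:3 ≈ 1.333; option I is nearest (Δ 0.010).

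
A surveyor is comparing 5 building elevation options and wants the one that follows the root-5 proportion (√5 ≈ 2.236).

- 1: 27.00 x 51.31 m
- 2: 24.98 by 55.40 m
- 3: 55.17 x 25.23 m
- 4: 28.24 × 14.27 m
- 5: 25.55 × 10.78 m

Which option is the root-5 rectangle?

2

Ratios (long/short): 1 ≈ 1.900; 2 ≈ 2.218; 3 ≈ 2.187; 4 ≈ 1.979; 5 ≈ 2.370.
root-5 ≈ 2.236; option 2 is nearest (Δ 0.018).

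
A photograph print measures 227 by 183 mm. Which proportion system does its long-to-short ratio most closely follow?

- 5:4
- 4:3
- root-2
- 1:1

227/183 ≈ 1.240. Nearest candidates are 5:4 (1.250, off by 0.010) and 4:3 (1.333, off by 0.093).

5:4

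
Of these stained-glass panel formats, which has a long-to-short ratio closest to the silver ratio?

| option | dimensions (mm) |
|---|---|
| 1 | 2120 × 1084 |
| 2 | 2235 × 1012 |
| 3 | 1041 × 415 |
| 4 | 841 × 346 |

Target silver ratio ≈ 2.414.
1: 1.956 (Δ0.458)  2: 2.208 (Δ0.206)  3: 2.508 (Δ0.094)  4: 2.431 (Δ0.017)

4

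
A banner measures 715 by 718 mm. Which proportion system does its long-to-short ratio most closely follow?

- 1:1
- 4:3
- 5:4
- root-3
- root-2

1:1

Ratio = 718 / 715 ≈ 1.004.
Distances: 1:1 1.000 (Δ 0.004); 4:3 1.333 (Δ 0.329); 5:4 1.250 (Δ 0.246); root-3 1.732 (Δ 0.728); root-2 1.414 (Δ 0.410).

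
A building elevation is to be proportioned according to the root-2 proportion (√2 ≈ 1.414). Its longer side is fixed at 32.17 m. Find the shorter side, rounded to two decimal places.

22.75 m

root-2 ≈ 1.41421.
Shorter side = 32.17 ÷ 1.41421 ≈ 22.7477 → 22.75 m.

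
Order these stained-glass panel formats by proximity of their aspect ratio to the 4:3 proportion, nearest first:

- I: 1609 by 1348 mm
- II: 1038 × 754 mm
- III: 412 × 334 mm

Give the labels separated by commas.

Ratios: I = 1609 / 1348 ≈ 1.194; II = 1038 / 754 ≈ 1.377; III = 412 / 334 ≈ 1.234.
|Δ from 1.333|: I 0.139; II 0.044; III 0.099.

II, III, I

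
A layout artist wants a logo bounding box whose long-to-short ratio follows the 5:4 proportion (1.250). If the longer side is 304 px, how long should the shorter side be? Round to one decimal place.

243.2 px

5:4 = 1.25000.
Shorter side = 304 ÷ 1.25000 ≈ 243.200 → 243.2 px.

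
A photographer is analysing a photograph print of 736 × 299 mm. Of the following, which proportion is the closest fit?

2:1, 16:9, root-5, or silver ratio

silver ratio

736/299 ≈ 2.462. Nearest candidates are silver ratio (2.414, off by 0.048) and root-5 (2.236, off by 0.226).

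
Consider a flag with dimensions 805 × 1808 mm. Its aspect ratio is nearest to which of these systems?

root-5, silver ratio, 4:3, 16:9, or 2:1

1808/805 ≈ 2.246. Nearest candidates are root-5 (2.236, off by 0.010) and silver ratio (2.414, off by 0.168).

root-5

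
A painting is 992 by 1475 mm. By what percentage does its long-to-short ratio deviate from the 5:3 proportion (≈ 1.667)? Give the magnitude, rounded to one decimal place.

Ratio = 1475 / 992 ≈ 1.4869.
Ideal 5:3 ≈ 1.6667. |1.4869 − 1.6667| / 1.6667 ≈ 10.79% → 10.8%.

10.8%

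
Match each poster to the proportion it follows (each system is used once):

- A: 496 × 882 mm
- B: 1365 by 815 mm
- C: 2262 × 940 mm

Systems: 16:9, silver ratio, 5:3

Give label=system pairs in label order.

A=16:9, B=5:3, C=silver ratio

A = 882/496 ≈ 1.778 → 16:9 (1.778)
B = 1365/815 ≈ 1.675 → 5:3 (1.667)
C = 2262/940 ≈ 2.406 → silver ratio (2.414)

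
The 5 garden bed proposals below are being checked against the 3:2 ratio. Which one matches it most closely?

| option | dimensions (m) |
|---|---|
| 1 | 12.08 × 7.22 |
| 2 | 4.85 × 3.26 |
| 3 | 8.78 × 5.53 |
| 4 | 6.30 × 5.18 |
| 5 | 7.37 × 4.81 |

Ratios (long/short): 1 ≈ 1.673; 2 ≈ 1.488; 3 ≈ 1.588; 4 ≈ 1.216; 5 ≈ 1.532.
3:2 ≈ 1.500; option 2 is nearest (Δ 0.012).

2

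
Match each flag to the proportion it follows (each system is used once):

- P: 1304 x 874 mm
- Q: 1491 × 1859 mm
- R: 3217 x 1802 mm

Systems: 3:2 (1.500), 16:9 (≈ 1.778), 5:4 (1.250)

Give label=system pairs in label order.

Ratios: P ≈ 1.492; Q ≈ 1.247; R ≈ 1.785.
Targets: 3:2 ≈ 1.500; 16:9 ≈ 1.778; 5:4 ≈ 1.250.

P=3:2, Q=5:4, R=16:9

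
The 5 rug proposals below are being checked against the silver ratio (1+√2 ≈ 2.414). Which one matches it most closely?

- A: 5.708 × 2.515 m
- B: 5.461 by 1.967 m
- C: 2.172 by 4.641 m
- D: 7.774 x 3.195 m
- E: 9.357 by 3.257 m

D

Ratios (long/short): A ≈ 2.270; B ≈ 2.776; C ≈ 2.137; D ≈ 2.433; E ≈ 2.873.
silver ratio ≈ 2.414; option D is nearest (Δ 0.019).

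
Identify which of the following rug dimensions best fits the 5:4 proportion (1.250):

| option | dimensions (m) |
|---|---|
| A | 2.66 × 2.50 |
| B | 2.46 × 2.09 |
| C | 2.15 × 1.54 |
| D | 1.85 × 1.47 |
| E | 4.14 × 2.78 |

Target 5:4 ≈ 1.250.
A: 1.064 (Δ0.186)  B: 1.177 (Δ0.073)  C: 1.396 (Δ0.146)  D: 1.259 (Δ0.009)  E: 1.489 (Δ0.239)

D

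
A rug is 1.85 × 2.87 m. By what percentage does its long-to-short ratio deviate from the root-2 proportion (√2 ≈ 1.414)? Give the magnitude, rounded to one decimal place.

Ratio = 2.87 / 1.85 ≈ 1.5514.
Ideal root-2 ≈ 1.4142. |1.5514 − 1.4142| / 1.4142 ≈ 9.70% → 9.7%.

9.7%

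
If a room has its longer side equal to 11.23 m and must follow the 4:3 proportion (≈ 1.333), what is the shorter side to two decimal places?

4:3 ≈ 1.33333.
Shorter side = 11.23 ÷ 1.33333 ≈ 8.4225 → 8.42 m.

8.42 m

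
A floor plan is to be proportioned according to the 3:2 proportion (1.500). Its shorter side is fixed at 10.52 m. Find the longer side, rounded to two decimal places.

15.78 m

3:2 = 1.50000.
Longer side = 10.52 × 1.50000 ≈ 15.7800 → 15.78 m.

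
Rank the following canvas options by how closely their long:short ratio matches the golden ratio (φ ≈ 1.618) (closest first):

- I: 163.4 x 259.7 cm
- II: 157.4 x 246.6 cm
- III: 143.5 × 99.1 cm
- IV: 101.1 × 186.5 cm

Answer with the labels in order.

I: 259.7/163.4 ≈ 1.589 → |1.589 − 1.618| = 0.029
II: 246.6/157.4 ≈ 1.567 → |1.567 − 1.618| = 0.051
III: 143.5/99.1 ≈ 1.448 → |1.448 − 1.618| = 0.170
IV: 186.5/101.1 ≈ 1.845 → |1.845 − 1.618| = 0.227

I, II, III, IV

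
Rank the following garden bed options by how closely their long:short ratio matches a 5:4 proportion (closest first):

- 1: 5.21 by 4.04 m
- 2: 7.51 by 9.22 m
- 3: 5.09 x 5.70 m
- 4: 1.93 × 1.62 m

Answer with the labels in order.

2, 1, 4, 3

Ratios: 1 = 5.21 / 4.04 ≈ 1.290; 2 = 9.22 / 7.51 ≈ 1.228; 3 = 5.70 / 5.09 ≈ 1.120; 4 = 1.93 / 1.62 ≈ 1.191.
|Δ from 1.250|: 1 0.040; 2 0.022; 3 0.130; 4 0.059.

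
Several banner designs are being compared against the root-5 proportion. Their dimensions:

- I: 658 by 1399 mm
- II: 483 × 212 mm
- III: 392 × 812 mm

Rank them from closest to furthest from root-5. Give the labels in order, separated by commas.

I: 1399/658 ≈ 2.126 → |2.126 − 2.236| = 0.110
II: 483/212 ≈ 2.278 → |2.278 − 2.236| = 0.042
III: 812/392 ≈ 2.071 → |2.071 − 2.236| = 0.165

II, I, III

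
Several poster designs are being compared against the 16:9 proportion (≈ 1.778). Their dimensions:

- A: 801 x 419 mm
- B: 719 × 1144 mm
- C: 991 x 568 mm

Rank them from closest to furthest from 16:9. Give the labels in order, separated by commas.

Ratios: A = 801 / 419 ≈ 1.912; B = 1144 / 719 ≈ 1.591; C = 991 / 568 ≈ 1.745.
|Δ from 1.778|: A 0.134; B 0.187; C 0.033.

C, A, B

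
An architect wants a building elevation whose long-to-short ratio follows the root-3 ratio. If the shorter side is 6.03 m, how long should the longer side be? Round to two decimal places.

10.44 m

root-3 ≈ 1.73205.
Longer side = 6.03 × 1.73205 ≈ 10.4443 → 10.44 m.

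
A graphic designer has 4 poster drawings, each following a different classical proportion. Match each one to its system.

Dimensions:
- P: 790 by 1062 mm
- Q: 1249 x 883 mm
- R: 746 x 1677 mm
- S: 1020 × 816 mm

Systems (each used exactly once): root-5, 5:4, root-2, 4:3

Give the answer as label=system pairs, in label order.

P=4:3, Q=root-2, R=root-5, S=5:4

Ratios: P ≈ 1.344; Q ≈ 1.414; R ≈ 2.248; S ≈ 1.250.
Targets: root-5 ≈ 2.236; 5:4 ≈ 1.250; root-2 ≈ 1.414; 4:3 ≈ 1.333.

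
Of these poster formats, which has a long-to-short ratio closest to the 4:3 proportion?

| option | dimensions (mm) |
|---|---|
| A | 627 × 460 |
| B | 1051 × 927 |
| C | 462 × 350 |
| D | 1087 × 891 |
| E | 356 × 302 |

C

Target 4:3 ≈ 1.333.
A: 1.363 (Δ0.030)  B: 1.134 (Δ0.199)  C: 1.320 (Δ0.013)  D: 1.220 (Δ0.113)  E: 1.179 (Δ0.154)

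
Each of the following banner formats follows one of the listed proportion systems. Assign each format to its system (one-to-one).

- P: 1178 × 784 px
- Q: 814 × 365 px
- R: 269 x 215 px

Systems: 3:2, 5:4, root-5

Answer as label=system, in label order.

P=3:2, Q=root-5, R=5:4

Ratios: P ≈ 1.503; Q ≈ 2.230; R ≈ 1.251.
Targets: 3:2 ≈ 1.500; 5:4 ≈ 1.250; root-5 ≈ 2.236.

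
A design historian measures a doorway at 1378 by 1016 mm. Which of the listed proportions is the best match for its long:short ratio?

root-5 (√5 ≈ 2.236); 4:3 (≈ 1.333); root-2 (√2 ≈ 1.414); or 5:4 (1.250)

4:3

Ratio = 1378 / 1016 ≈ 1.356.
Distances: root-5 2.236 (Δ 0.880); 4:3 1.333 (Δ 0.023); root-2 1.414 (Δ 0.058); 5:4 1.250 (Δ 0.106).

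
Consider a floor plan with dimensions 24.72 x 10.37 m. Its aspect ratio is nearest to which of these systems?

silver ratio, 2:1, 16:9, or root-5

silver ratio

24.72/10.37 ≈ 2.384. Nearest candidates are silver ratio (2.414, off by 0.030) and root-5 (2.236, off by 0.148).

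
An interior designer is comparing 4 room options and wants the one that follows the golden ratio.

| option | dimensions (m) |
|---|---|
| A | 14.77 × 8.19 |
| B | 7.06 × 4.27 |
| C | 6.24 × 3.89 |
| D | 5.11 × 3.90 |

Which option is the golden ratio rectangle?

Target golden ratio ≈ 1.618.
A: 1.803 (Δ0.185)  B: 1.653 (Δ0.035)  C: 1.604 (Δ0.014)  D: 1.310 (Δ0.308)

C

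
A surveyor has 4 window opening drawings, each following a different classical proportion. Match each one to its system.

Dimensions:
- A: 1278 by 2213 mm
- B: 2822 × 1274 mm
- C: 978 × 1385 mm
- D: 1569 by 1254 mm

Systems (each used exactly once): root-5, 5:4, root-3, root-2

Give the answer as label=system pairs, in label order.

A=root-3, B=root-5, C=root-2, D=5:4

Ratios: A ≈ 1.732; B ≈ 2.215; C ≈ 1.416; D ≈ 1.251.
Targets: root-5 ≈ 2.236; 5:4 ≈ 1.250; root-3 ≈ 1.732; root-2 ≈ 1.414.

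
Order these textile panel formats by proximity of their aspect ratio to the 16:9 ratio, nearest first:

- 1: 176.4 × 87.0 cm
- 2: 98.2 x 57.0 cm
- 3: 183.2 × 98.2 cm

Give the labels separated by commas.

Ratios: 1 = 176.4 / 87.0 ≈ 2.028; 2 = 98.2 / 57.0 ≈ 1.723; 3 = 183.2 / 98.2 ≈ 1.866.
|Δ from 1.778|: 1 0.250; 2 0.055; 3 0.088.

2, 3, 1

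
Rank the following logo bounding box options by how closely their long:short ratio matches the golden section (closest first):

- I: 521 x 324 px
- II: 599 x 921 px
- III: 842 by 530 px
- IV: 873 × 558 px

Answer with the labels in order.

I: 521/324 ≈ 1.608 → |1.608 − 1.618| = 0.010
II: 921/599 ≈ 1.538 → |1.538 − 1.618| = 0.080
III: 842/530 ≈ 1.589 → |1.589 − 1.618| = 0.029
IV: 873/558 ≈ 1.565 → |1.565 − 1.618| = 0.053

I, III, IV, II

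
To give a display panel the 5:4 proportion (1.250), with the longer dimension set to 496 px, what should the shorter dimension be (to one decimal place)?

5:4 = 1.25000.
Shorter side = 496 ÷ 1.25000 ≈ 396.800 → 396.8 px.

396.8 px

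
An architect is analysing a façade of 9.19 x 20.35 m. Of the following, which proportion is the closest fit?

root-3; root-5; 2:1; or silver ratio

20.35/9.19 ≈ 2.214. Nearest candidates are root-5 (2.236, off by 0.022) and silver ratio (2.414, off by 0.200).

root-5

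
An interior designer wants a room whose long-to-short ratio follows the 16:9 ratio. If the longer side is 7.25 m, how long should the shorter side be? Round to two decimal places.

4.08 m

16:9 ≈ 1.77778.
Shorter side = 7.25 ÷ 1.77778 ≈ 4.0781 → 4.08 m.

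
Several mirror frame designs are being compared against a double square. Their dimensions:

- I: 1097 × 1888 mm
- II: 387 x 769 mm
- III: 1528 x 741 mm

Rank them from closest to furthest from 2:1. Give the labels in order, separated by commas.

I: 1888/1097 ≈ 1.721 → |1.721 − 2.000| = 0.279
II: 769/387 ≈ 1.987 → |1.987 − 2.000| = 0.013
III: 1528/741 ≈ 2.062 → |2.062 − 2.000| = 0.062

II, III, I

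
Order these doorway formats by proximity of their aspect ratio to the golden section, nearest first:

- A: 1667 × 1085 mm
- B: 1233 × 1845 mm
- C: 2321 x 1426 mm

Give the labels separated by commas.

C, A, B

Ratios: A = 1667 / 1085 ≈ 1.536; B = 1845 / 1233 ≈ 1.496; C = 2321 / 1426 ≈ 1.628.
|Δ from 1.618|: A 0.082; B 0.122; C 0.010.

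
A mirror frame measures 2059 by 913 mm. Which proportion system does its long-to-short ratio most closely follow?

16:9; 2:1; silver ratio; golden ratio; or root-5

2059/913 ≈ 2.255. Nearest candidates are root-5 (2.236, off by 0.019) and silver ratio (2.414, off by 0.159).

root-5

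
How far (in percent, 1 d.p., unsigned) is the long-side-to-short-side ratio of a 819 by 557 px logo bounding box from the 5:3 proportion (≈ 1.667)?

Ratio = 819 / 557 ≈ 1.4704.
Ideal 5:3 ≈ 1.6667. |1.4704 − 1.6667| / 1.6667 ≈ 11.78% → 11.8%.

11.8%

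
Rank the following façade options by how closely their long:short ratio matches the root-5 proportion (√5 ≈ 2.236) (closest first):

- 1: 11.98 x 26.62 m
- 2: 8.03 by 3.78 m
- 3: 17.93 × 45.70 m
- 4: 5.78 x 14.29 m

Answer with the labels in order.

1, 2, 4, 3

1: 26.62/11.98 ≈ 2.222 → |2.222 − 2.236| = 0.014
2: 8.03/3.78 ≈ 2.124 → |2.124 − 2.236| = 0.112
3: 45.70/17.93 ≈ 2.549 → |2.549 − 2.236| = 0.313
4: 14.29/5.78 ≈ 2.472 → |2.472 − 2.236| = 0.236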